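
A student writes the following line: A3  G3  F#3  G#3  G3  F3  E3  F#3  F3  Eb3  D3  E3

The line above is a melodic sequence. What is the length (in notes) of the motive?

12 notes total. Splitting into 3 groups of 4:
A3 G3 F#3 G#3 | G3 F3 E3 F#3 | F3 Eb3 D3 E3
Every group is a transposition down a 2nd of the one before; no shorter unit works.

4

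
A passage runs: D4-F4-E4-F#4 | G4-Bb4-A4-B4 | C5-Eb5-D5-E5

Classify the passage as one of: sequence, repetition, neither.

sequence

Each 4-note cell is the previous one transposed up a 4th.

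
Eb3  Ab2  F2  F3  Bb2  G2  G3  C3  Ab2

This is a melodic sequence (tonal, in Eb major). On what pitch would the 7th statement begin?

The 3-note cells begin on Eb3, F3, G3 — each up a 2nd from the last.
Extending the heads up a 2nd: Ab3 → Bb3 → C4 → D4.

D4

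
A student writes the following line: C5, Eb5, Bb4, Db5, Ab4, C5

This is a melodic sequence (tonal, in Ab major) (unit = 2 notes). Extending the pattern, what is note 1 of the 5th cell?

F4

The unit is 2 notes. Position-1 pitches of the 3 shown cells: C5, Bb4, Ab4.
Each moves down a 2nd. Continuing: G4 → F4.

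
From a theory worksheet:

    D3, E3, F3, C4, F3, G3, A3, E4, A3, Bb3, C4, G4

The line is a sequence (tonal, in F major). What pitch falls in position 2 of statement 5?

F4

The unit is 4 notes. Position-2 pitches of the 3 shown cells: E3, G3, Bb3.
Carrying that up a 3rd forward: D4 → F4.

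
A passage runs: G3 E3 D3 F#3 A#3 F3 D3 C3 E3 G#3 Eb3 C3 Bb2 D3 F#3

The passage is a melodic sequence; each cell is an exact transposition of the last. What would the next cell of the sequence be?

Db3 Bb2 Ab2 C3 E3

Taking 5-note groups, the heads are G3, F3, Eb3: the pattern moves down a 2nd.
So cell 4 is Db3 Bb2 Ab2 C3 E3.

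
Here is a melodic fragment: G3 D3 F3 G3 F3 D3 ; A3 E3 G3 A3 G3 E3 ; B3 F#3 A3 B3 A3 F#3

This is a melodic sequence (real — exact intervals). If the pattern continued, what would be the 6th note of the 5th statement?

A#3

With 6-note cells, note 6 of each statement runs D3, E3, F#3.
Carrying that up a 2nd forward: G#3 → A#3.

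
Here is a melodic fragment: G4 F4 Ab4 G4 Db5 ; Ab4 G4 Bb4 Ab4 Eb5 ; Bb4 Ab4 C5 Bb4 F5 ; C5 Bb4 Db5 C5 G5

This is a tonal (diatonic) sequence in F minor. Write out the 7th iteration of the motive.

With a 5-note motive the entries are G4, Ab4, Bb4, C5, each up a 2nd from the previous.
Extending up a 2nd: Db5 → Eb5 → F5.
Statement 7 starts on F5 and keeps the same diatonic contour: F5 Eb5 G5 F5 C6.

F5 Eb5 G5 F5 C6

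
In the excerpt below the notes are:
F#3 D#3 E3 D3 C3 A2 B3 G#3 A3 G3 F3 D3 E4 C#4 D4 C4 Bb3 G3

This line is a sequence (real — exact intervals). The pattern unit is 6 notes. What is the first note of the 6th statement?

G5

Unit = 6 notes; the statements start on F#3, B3, E4, moving up a 4th each time.
Continuing: A4 → D5 → G5. Statement 6 starts on G5.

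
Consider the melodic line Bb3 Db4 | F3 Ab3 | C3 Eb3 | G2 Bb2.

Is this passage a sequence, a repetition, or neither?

Each 2-note cell is the previous one transposed down a 4th.

sequence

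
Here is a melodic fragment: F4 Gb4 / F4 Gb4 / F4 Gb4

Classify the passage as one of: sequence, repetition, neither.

repetition

Each 2-note cell is identical (F4 Gb4), restated at the same pitch.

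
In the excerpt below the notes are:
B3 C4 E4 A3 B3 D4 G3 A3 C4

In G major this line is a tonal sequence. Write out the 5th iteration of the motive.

Taking 3-note groups, the heads are B3, A3, G3: the pattern moves down a 2nd.
Carrying on: F#3 → E3.
So cell 5 is E3 F#3 A3.

E3 F#3 A3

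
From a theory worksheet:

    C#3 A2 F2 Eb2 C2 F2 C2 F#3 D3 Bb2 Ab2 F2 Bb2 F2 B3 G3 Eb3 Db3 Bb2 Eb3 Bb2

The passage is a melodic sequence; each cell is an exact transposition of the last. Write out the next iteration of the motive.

E4 C4 Ab3 Gb3 Eb3 Ab3 Eb3

Unit = 7 notes; the statements start on C#3, F#3, B3, moving up a 4th each time.
Statement 4 starts on E4 and keeps the same exact contour: E4 C4 Ab3 Gb3 Eb3 Ab3 Eb3.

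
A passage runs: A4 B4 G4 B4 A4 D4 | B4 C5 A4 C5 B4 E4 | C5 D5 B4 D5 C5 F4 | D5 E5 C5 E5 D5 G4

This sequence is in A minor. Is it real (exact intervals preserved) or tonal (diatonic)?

tonal

Every note is diatonic to A minor.
Cell 1 has +2 semitones from note 1 to 2, but cell 2 has +1 — the interval quality changes while the contour stays the same, which is the hallmark of a tonal sequence.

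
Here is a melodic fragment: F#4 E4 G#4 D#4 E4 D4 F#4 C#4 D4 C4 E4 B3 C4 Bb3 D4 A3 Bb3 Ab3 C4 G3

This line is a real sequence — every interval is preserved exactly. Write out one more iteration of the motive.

Unit = 4 notes; the statements start on F#4, E4, D4, C4, Bb3, moving down a 2nd each time.
So cell 6 is Ab3 Gb3 Bb3 F3.

Ab3 Gb3 Bb3 F3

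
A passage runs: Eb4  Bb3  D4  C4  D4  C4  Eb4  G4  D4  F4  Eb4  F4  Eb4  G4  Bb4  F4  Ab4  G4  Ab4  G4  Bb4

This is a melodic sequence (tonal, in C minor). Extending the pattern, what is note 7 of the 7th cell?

With 7-note cells, note 7 of each statement runs Eb4, G4, Bb4.
Carrying that up a 3rd forward: D5 → F5 → Ab5 → C6.

C6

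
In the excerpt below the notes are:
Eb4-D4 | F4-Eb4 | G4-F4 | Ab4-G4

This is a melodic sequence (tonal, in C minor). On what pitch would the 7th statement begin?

D5

Taking 2-note groups, the heads are Eb4, F4, G4, Ab4: the pattern moves up a 2nd.
Extending the heads up a 2nd: Bb4 → C5 → D5.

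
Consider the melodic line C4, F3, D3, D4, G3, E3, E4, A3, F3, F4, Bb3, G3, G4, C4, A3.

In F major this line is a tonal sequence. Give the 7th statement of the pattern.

Bb4 E4 C4

The 3-note cells begin on C4, D4, E4, F4, G4 — each up a 2nd from the last.
Carrying on: A4 → Bb4.
Statement 7 starts on Bb4 and keeps the same diatonic contour: Bb4 E4 C4.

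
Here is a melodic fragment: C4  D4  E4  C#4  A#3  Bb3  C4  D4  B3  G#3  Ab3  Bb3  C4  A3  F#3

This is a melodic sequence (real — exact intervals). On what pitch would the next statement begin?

With a 5-note motive the entries are C4, Bb3, Ab3, each down a 2nd from the previous.
The next head, down a 2nd from Ab3, is Gb3.

Gb3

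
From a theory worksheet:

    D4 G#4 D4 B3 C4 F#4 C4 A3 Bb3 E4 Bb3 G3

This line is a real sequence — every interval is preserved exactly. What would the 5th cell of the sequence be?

Taking 4-note groups, the heads are D4, C4, Bb3: the pattern moves down a 2nd.
Extending down a 2nd: Ab3 → Gb3.
Statement 5 starts on Gb3 and keeps the same exact contour: Gb3 C4 Gb3 Eb3.

Gb3 C4 Gb3 Eb3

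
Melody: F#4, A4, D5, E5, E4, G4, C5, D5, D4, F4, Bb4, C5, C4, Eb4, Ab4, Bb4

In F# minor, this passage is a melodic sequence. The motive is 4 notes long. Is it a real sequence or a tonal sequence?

real

Each cell has the same semitone pattern (3, 5, 2) — intervals are preserved exactly.
And G4 lies outside F# minor, so the sequence is real rather than tonal.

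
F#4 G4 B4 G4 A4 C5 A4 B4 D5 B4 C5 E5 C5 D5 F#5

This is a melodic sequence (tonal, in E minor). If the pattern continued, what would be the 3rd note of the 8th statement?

Grouping in 3s, the 3rd note of each cell is B4, C5, D5, E5, F#5.
Carrying that up a 2nd forward: G5 → A5 → B5.

B5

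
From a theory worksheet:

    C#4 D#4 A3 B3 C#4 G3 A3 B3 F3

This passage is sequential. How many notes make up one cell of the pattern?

3

9 notes total. Splitting into 3 groups of 3:
C#4 D#4 A3 | B3 C#4 G3 | A3 B3 F3
Every group is a transposition down a 2nd of the one before; no shorter unit works.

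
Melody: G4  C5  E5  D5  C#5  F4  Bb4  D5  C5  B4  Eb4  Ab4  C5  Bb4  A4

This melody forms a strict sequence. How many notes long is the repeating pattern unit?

There are 15 notes; a 5-note unit gives 3 cells:
G4 C5 E5 D5 C#5 | F4 Bb4 D5 C5 B4 | Eb4 Ab4 C5 Bb4 A4
Each cell is the previous one down a 2nd — so the unit is 5 notes.

5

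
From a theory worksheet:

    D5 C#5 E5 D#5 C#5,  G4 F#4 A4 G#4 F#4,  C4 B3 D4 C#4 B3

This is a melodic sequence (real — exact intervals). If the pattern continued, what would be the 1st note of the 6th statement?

Eb2

The unit is 5 notes. Position-1 pitches of the 3 shown cells: D5, G4, C4.
Extending down a 5th: F3 → Bb2 → Eb2.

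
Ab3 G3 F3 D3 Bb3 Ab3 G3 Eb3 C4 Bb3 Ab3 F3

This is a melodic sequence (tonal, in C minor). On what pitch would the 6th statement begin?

F4

With a 4-note motive the entries are Ab3, Bb3, C4, each up a 2nd from the previous.
Extending the heads up a 2nd: D4 → Eb4 → F4.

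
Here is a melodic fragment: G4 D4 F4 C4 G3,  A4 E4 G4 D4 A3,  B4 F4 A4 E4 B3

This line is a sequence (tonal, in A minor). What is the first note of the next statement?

Unit = 5 notes; the statements start on G4, A4, B4, moving up a 2nd each time.
One more step up a 2nd gives C5.

C5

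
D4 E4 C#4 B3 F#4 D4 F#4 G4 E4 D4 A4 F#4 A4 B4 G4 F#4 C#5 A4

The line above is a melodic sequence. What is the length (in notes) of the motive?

There are 18 notes; a 6-note unit gives 3 cells:
D4 E4 C#4 B3 F#4 D4 | F#4 G4 E4 D4 A4 F#4 | A4 B4 G4 F#4 C#5 A4
Every group is a transposition up a 3rd of the one before; no shorter unit works.

6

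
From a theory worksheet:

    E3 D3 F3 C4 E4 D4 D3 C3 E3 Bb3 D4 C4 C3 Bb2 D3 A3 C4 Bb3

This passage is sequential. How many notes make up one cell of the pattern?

6

18 notes total. Splitting into 3 groups of 6:
E3 D3 F3 C4 E4 D4 | D3 C3 E3 Bb3 D4 C4 | C3 Bb2 D3 A3 C4 Bb3
That's a consistent down a 2nd shift per cell, and no other grouping gives one.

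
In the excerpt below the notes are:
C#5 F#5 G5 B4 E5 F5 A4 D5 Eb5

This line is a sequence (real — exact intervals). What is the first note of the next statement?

G4

Unit = 3 notes; the statements start on C#5, B4, A4, moving down a 2nd each time.
One more step down a 2nd gives G4.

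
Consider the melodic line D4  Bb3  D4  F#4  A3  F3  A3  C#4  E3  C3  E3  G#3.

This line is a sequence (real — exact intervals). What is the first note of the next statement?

B2

Taking 4-note groups, the heads are D4, A3, E3: the pattern moves down a 4th.
The next head, down a 4th from E3, is B2.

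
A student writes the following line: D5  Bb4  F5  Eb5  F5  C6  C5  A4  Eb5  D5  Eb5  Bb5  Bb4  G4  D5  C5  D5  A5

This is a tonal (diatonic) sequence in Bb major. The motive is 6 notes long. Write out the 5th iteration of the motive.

The 6-note cells begin on D5, C5, Bb4 — each down a 2nd from the last.
Continuing the starts: A4 → G4.
Statement 5 starts on G4 and keeps the same diatonic contour: G4 Eb4 Bb4 A4 Bb4 F5.

G4 Eb4 Bb4 A4 Bb4 F5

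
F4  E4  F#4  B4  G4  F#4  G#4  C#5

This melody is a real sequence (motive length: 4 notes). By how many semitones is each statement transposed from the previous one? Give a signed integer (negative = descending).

2

With a 4-note motive the entries are F4, G4, each up a 2nd from the previous.
Counting half-steps from F4 to G4: 2.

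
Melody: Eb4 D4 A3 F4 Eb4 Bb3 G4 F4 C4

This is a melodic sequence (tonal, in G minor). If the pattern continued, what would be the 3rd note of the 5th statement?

The unit is 3 notes. Position-3 pitches of the 3 shown cells: A3, Bb3, C4.
Each moves up a 2nd. Continuing: D4 → Eb4.

Eb4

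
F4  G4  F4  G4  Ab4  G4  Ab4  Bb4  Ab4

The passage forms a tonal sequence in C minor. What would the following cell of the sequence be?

Bb4 C5 Bb4

With a 3-note motive the entries are F4, G4, Ab4, each up a 2nd from the previous.
So cell 4 is Bb4 C5 Bb4.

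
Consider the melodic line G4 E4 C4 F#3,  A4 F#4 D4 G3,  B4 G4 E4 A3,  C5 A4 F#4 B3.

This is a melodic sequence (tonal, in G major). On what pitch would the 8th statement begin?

Unit = 4 notes; the statements start on G4, A4, B4, C5, moving up a 2nd each time.
Extending the heads up a 2nd: D5 → E5 → F#5 → G5.

G5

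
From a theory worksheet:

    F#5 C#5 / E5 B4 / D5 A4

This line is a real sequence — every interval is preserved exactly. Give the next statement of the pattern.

C5 G4

With a 2-note motive the entries are F#5, E5, D5, each down a 2nd from the previous.
From C5 the exact shape gives C5 G4.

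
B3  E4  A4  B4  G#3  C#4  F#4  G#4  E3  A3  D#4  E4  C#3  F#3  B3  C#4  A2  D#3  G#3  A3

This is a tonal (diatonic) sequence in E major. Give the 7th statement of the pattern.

Unit = 4 notes; the statements start on B3, G#3, E3, C#3, A2, moving down a 3rd each time.
Continuing the starts: F#2 → D#2.
From D#2 the diatonic shape gives D#2 G#2 C#3 D#3.

D#2 G#2 C#3 D#3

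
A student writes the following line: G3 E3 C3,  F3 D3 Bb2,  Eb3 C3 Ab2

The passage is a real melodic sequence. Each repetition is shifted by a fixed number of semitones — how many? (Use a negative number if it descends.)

-2

The 3-note cells begin on G3, F3, Eb3 — each down a 2nd from the last.
Counting half-steps from G3 to F3: -2.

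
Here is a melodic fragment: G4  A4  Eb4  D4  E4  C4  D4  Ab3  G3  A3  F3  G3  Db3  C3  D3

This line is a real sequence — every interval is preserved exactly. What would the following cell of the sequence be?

Bb2 C3 Gb2 F2 G2

With a 5-note motive the entries are G4, C4, F3, each down a 5th from the previous.
Statement 4 starts on Bb2 and keeps the same exact contour: Bb2 C3 Gb2 F2 G2.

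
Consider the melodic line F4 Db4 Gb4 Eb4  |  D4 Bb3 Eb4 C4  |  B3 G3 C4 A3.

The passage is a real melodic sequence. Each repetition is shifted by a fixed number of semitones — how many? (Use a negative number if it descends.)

With a 4-note motive the entries are F4, D4, B3, each down a 3rd from the previous.
F4→D4 is 62 − 65 = -3 semitones.

-3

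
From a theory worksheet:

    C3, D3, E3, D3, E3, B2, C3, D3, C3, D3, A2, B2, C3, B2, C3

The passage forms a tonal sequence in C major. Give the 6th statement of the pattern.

The 5-note cells begin on C3, B2, A2 — each down a 2nd from the last.
Continuing the starts: G2 → F2 → E2.
Statement 6 starts on E2 and keeps the same diatonic contour: E2 F2 G2 F2 G2.

E2 F2 G2 F2 G2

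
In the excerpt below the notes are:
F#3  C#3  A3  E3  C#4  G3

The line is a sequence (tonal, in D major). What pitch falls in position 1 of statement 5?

Grouping in 2s, the 1st note of each cell is F#3, A3, C#4.
Each moves up a 3rd. Continuing: E4 → G4.

G4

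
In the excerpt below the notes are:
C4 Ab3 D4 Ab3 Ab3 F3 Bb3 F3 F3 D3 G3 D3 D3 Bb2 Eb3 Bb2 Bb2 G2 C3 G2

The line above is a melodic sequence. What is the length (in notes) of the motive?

Try groups of 4 (5 cells in 20 notes):
C4 Ab3 D4 Ab3 | Ab3 F3 Bb3 F3 | F3 D3 G3 D3 | D3 Bb2 Eb3 Bb2 | Bb2 G2 C3 G2
That's a consistent down a 3rd shift per cell, and no other grouping gives one.

4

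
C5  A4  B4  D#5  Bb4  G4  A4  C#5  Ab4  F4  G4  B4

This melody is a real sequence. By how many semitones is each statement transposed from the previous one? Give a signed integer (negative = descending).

With a 4-note motive the entries are C5, Bb4, Ab4, each down a 2nd from the previous.
C5 to Bb4 spans -2 semitones.

-2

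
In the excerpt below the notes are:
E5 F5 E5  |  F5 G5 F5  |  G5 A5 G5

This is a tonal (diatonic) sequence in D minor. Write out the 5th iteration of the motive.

Bb5 C6 Bb5

With a 3-note motive the entries are E5, F5, G5, each up a 2nd from the previous.
Carrying on: A5 → Bb5.
So cell 5 is Bb5 C6 Bb5.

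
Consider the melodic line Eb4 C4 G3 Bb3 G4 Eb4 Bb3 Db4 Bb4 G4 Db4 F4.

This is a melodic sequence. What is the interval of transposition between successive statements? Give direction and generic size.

up a 3rd

Unit = 4 notes; the statements start on Eb4, G4, Bb4, moving up a 3rd each time.
Eb4 to G4 is up a 3rd.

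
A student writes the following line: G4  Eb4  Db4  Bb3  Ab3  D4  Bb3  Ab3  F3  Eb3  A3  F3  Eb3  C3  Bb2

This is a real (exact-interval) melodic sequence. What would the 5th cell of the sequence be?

B2 G2 F2 D2 C2

Taking 5-note groups, the heads are G4, D4, A3: the pattern moves down a 4th.
Extending down a 4th: E3 → B2.
From B2 the exact shape gives B2 G2 F2 D2 C2.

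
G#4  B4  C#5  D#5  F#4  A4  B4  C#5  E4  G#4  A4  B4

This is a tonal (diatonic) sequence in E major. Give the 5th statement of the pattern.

C#4 E4 F#4 G#4

With a 4-note motive the entries are G#4, F#4, E4, each down a 2nd from the previous.
Carrying on: D#4 → C#4.
From C#4 the diatonic shape gives C#4 E4 F#4 G#4.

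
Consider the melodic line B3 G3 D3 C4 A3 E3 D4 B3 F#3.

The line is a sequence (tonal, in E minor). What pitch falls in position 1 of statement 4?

E4

With 3-note cells, note 1 of each statement runs B3, C4, D4.
From D4, up a 2nd gives E4.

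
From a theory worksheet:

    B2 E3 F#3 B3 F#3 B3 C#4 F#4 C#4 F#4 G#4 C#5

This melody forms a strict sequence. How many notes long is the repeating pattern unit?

4

Try groups of 4 (3 cells in 12 notes):
B2 E3 F#3 B3 | F#3 B3 C#4 F#4 | C#4 F#4 G#4 C#5
That's a consistent up a 5th shift per cell, and no other grouping gives one.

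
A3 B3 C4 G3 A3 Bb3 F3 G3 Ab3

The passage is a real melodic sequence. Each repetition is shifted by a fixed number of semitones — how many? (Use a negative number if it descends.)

The 3-note cells begin on A3, G3, F3 — each down a 2nd from the last.
Counting half-steps from A3 to G3: -2.

-2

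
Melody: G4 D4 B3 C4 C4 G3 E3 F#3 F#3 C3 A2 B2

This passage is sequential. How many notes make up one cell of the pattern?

12 notes total. Splitting into 3 groups of 4:
G4 D4 B3 C4 | C4 G3 E3 F#3 | F#3 C3 A2 B2
Each cell is the previous one down a 5th — so the unit is 4 notes.

4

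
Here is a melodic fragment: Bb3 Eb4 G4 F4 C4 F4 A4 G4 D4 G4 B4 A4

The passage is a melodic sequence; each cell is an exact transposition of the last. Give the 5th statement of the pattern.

F#4 B4 D#5 C#5

The 4-note cells begin on Bb3, C4, D4 — each up a 2nd from the last.
Carrying on: E4 → F#4.
So cell 5 is F#4 B4 D#5 C#5.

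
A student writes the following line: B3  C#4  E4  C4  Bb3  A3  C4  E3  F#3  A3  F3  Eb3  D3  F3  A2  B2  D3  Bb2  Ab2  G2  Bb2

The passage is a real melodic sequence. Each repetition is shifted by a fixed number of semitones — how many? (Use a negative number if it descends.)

-7

With a 7-note motive the entries are B3, E3, A2, each down a 5th from the previous.
Counting half-steps from B3 to E3: -7.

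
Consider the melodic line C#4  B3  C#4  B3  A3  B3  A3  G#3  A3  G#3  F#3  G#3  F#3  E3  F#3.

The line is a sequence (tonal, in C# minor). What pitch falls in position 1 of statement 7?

D#3

The unit is 3 notes. Position-1 pitches of the 5 shown cells: C#4, B3, A3, G#3, F#3.
Extending down a 2nd: E3 → D#3.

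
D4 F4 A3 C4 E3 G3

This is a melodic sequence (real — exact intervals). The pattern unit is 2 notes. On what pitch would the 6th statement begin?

C#2

Taking 2-note groups, the heads are D4, A3, E3: the pattern moves down a 4th.
Continuing: B2 → F#2 → C#2. Statement 6 starts on C#2.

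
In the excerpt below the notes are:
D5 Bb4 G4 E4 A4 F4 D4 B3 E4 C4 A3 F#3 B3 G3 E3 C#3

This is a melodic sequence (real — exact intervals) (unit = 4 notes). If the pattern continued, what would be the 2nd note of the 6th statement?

Grouping in 4s, the 2nd note of each cell is Bb4, F4, C4, G3.
Each moves down a 4th. Continuing: D3 → A2.

A2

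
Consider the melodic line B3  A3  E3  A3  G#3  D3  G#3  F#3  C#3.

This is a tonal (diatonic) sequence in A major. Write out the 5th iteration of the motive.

E3 D3 A2

Unit = 3 notes; the statements start on B3, A3, G#3, moving down a 2nd each time.
Extending down a 2nd: F#3 → E3.
From E3 the diatonic shape gives E3 D3 A2.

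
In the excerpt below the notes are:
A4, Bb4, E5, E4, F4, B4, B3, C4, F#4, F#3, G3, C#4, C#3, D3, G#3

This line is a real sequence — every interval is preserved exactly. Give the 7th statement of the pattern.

Taking 3-note groups, the heads are A4, E4, B3, F#3, C#3: the pattern moves down a 4th.
Continuing the starts: G#2 → D#2.
Statement 7 starts on D#2 and keeps the same exact contour: D#2 E2 A#2.

D#2 E2 A#2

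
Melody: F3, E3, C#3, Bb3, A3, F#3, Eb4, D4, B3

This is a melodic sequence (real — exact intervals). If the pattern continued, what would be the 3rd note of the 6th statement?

Grouping in 3s, the 3rd note of each cell is C#3, F#3, B3.
Carrying that up a 4th forward: E4 → A4 → D5.

D5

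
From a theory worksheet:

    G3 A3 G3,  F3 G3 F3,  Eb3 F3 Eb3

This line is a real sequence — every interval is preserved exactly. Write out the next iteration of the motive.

Taking 3-note groups, the heads are G3, F3, Eb3: the pattern moves down a 2nd.
From Db3 the exact shape gives Db3 Eb3 Db3.

Db3 Eb3 Db3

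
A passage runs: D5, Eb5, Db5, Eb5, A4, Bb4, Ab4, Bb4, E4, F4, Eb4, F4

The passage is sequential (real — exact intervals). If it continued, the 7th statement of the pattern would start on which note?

Taking 4-note groups, the heads are D5, A4, E4: the pattern moves down a 4th.
Extending the heads down a 4th: B3 → F#3 → C#3 → G#2.

G#2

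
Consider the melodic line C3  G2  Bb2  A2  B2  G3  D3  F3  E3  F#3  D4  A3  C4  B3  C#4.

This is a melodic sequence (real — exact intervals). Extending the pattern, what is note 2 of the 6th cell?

F#5

Grouping in 5s, the 2nd note of each cell is G2, D3, A3.
Carrying that up a 5th forward: E4 → B4 → F#5.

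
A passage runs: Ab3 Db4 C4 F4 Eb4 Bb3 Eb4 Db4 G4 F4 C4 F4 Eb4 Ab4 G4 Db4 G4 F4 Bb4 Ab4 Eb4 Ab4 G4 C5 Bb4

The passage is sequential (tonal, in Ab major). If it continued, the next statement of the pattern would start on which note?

Taking 5-note groups, the heads are Ab3, Bb3, C4, Db4, Eb4: the pattern moves up a 2nd.
One more step up a 2nd gives F4.

F4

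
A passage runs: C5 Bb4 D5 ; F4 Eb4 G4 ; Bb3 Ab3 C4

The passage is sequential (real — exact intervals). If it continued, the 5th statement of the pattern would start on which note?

Ab2

Unit = 3 notes; the statements start on C5, F4, Bb3, moving down a 5th each time.
Continuing: Eb3 → Ab2. Statement 5 starts on Ab2.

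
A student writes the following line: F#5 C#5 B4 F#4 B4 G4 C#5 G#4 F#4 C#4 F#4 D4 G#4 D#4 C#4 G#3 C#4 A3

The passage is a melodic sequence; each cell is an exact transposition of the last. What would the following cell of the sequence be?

D#4 A#3 G#3 D#3 G#3 E3

The 6-note cells begin on F#5, C#5, G#4 — each down a 4th from the last.
From D#4 the exact shape gives D#4 A#3 G#3 D#3 G#3 E3.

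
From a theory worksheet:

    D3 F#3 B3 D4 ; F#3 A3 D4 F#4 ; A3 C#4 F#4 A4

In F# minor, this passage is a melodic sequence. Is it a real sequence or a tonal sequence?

tonal

Every note is diatonic to F# minor.
Cell 1 has +4 semitones from note 1 to 2, but cell 2 has +3 — the interval quality changes while the contour stays the same, which is the hallmark of a tonal sequence.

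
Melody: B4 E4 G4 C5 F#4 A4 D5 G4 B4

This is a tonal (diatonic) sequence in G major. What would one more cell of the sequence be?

E5 A4 C5

Taking 3-note groups, the heads are B4, C5, D5: the pattern moves up a 2nd.
From E5 the diatonic shape gives E5 A4 C5.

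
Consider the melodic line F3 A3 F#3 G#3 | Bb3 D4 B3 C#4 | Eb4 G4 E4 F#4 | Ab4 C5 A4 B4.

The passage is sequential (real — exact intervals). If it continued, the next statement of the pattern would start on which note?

The 4-note cells begin on F3, Bb3, Eb4, Ab4 — each up a 4th from the last.
The next head, up a 4th from Ab4, is Db5.

Db5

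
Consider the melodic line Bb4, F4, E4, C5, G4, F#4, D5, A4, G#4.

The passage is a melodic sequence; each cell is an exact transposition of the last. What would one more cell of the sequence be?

E5 B4 A#4

With a 3-note motive the entries are Bb4, C5, D5, each up a 2nd from the previous.
So cell 4 is E5 B4 A#4.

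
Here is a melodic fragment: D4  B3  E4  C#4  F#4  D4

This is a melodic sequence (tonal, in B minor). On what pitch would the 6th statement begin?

B4

Taking 2-note groups, the heads are D4, E4, F#4: the pattern moves up a 2nd.
Extending the heads up a 2nd: G4 → A4 → B4.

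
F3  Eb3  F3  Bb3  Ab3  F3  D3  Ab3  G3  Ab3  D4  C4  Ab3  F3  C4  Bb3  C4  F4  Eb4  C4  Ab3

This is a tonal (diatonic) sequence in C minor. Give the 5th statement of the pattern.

G4 F4 G4 C5 Bb4 G4 Eb4

The 7-note cells begin on F3, Ab3, C4 — each up a 3rd from the last.
Carrying on: Eb4 → G4.
From G4 the diatonic shape gives G4 F4 G4 C5 Bb4 G4 Eb4.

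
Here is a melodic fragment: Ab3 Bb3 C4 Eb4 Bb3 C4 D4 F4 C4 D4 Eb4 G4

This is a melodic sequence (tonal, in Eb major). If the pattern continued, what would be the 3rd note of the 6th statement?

Ab4

With 4-note cells, note 3 of each statement runs C4, D4, Eb4.
Carrying that up a 2nd forward: F4 → G4 → Ab4.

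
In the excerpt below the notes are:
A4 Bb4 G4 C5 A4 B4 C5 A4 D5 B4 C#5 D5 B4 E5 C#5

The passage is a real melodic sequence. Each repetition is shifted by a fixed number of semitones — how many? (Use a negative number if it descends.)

Taking 5-note groups, the heads are A4, B4, C#5: the pattern moves up a 2nd.
A4 to B4 spans +2 semitones.

2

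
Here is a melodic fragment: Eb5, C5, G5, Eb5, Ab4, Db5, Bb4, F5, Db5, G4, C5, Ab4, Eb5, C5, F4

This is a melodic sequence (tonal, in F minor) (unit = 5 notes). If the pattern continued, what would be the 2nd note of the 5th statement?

F4

Grouping in 5s, the 2nd note of each cell is C5, Bb4, Ab4.
Extending down a 2nd: G4 → F4.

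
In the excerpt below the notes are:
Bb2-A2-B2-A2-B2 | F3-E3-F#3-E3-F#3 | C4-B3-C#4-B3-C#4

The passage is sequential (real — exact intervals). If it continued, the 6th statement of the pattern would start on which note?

Taking 5-note groups, the heads are Bb2, F3, C4: the pattern moves up a 5th.
Continuing: G4 → D5 → A5. Statement 6 starts on A5.

A5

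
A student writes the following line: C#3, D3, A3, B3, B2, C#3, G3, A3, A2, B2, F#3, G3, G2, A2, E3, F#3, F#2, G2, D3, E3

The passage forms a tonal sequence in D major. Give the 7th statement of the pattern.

D2 E2 B2 C#3

Unit = 4 notes; the statements start on C#3, B2, A2, G2, F#2, moving down a 2nd each time.
Extending down a 2nd: E2 → D2.
So cell 7 is D2 E2 B2 C#3.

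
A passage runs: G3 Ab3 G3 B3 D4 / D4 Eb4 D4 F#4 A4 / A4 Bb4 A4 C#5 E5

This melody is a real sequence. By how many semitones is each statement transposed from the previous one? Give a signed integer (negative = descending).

7

With a 5-note motive the entries are G3, D4, A4, each up a 5th from the previous.
G3→D4 is 62 − 55 = 7 semitones.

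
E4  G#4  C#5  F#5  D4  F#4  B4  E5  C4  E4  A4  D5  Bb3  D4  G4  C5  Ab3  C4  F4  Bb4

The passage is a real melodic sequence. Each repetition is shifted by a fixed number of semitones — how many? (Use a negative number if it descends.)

-2

With a 4-note motive the entries are E4, D4, C4, Bb3, Ab3, each down a 2nd from the previous.
Counting half-steps from E4 to D4: -2.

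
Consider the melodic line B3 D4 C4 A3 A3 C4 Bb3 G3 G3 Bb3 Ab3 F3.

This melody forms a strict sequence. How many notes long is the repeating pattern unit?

12 notes total. Splitting into 3 groups of 4:
B3 D4 C4 A3 | A3 C4 Bb3 G3 | G3 Bb3 Ab3 F3
Each cell is the previous one down a 2nd — so the unit is 4 notes.

4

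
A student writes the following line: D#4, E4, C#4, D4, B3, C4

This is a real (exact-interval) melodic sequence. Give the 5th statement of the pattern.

G3 Ab3

Unit = 2 notes; the statements start on D#4, C#4, B3, moving down a 2nd each time.
Extending down a 2nd: A3 → G3.
From G3 the exact shape gives G3 Ab3.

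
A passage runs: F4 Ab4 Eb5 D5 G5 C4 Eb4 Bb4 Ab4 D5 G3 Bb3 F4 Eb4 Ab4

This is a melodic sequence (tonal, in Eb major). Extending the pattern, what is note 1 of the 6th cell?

The unit is 5 notes. Position-1 pitches of the 3 shown cells: F4, C4, G3.
Each moves down a 4th. Continuing: D3 → Ab2 → Eb2.

Eb2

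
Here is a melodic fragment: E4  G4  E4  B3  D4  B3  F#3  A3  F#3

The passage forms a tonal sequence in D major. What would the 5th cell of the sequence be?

G2 B2 G2

Unit = 3 notes; the statements start on E4, B3, F#3, moving down a 4th each time.
Carrying on: C#3 → G2.
Statement 5 starts on G2 and keeps the same diatonic contour: G2 B2 G2.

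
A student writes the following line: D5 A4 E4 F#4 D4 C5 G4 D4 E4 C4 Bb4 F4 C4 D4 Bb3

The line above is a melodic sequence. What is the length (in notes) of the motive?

15 notes total. Splitting into 3 groups of 5:
D5 A4 E4 F#4 D4 | C5 G4 D4 E4 C4 | Bb4 F4 C4 D4 Bb3
Every group is a transposition down a 2nd of the one before; no shorter unit works.

5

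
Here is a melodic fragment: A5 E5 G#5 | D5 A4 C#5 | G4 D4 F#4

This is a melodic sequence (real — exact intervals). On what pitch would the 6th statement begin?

Bb2

The 3-note cells begin on A5, D5, G4 — each down a 5th from the last.
Continuing: C4 → F3 → Bb2. Statement 6 starts on Bb2.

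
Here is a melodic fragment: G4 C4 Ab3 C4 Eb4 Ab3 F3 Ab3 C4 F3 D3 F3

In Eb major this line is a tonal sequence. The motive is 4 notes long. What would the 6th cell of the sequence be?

Unit = 4 notes; the statements start on G4, Eb4, C4, moving down a 3rd each time.
Continuing the starts: Ab3 → F3 → D3.
So cell 6 is D3 G2 Eb2 G2.

D3 G2 Eb2 G2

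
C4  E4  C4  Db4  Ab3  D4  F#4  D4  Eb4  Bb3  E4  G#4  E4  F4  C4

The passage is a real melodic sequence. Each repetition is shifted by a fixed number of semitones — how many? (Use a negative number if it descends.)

Taking 5-note groups, the heads are C4, D4, E4: the pattern moves up a 2nd.
C4 to D4 spans +2 semitones.

2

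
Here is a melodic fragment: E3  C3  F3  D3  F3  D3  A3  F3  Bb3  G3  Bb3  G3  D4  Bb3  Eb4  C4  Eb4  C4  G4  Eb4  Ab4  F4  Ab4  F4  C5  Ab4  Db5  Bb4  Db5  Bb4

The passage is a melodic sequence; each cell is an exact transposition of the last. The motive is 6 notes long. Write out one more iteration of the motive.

F5 Db5 Gb5 Eb5 Gb5 Eb5

Unit = 6 notes; the statements start on E3, A3, D4, G4, C5, moving up a 4th each time.
From F5 the exact shape gives F5 Db5 Gb5 Eb5 Gb5 Eb5.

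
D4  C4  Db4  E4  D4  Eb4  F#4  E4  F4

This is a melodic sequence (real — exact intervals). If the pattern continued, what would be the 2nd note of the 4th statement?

F#4

The unit is 3 notes. Position-2 pitches of the 3 shown cells: C4, D4, E4.
One more up a 2nd gives F#4.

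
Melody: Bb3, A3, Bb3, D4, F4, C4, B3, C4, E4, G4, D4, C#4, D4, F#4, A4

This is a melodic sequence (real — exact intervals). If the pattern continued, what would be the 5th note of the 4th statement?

B4

Grouping in 5s, the 5th note of each cell is F4, G4, A4.
Each moves up a 2nd; the next is B4.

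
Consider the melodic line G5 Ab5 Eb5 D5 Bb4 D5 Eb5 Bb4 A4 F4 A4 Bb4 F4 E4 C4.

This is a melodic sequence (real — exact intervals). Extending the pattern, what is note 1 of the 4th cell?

E4

Grouping in 5s, the 1st note of each cell is G5, D5, A4.
Each moves down a 4th; the next is E4.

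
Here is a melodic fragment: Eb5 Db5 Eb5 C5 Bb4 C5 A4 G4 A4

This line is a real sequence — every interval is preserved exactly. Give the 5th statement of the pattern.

Taking 3-note groups, the heads are Eb5, C5, A4: the pattern moves down a 3rd.
Carrying on: F#4 → D#4.
From D#4 the exact shape gives D#4 C#4 D#4.

D#4 C#4 D#4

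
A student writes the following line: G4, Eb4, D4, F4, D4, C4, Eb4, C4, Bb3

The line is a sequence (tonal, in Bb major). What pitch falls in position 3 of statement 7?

The unit is 3 notes. Position-3 pitches of the 3 shown cells: D4, C4, Bb3.
Each moves down a 2nd. Continuing: A3 → G3 → F3 → Eb3.

Eb3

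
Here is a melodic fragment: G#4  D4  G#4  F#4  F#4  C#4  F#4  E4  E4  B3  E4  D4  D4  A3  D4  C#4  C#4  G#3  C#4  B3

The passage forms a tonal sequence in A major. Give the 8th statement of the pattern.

G#3 D3 G#3 F#3

Unit = 4 notes; the statements start on G#4, F#4, E4, D4, C#4, moving down a 2nd each time.
Extending down a 2nd: B3 → A3 → G#3.
So cell 8 is G#3 D3 G#3 F#3.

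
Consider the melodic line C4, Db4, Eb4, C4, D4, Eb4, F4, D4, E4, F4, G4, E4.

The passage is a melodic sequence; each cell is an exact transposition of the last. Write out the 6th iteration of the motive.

Unit = 4 notes; the statements start on C4, D4, E4, moving up a 2nd each time.
Extending up a 2nd: F#4 → G#4 → A#4.
Statement 6 starts on A#4 and keeps the same exact contour: A#4 B4 C#5 A#4.

A#4 B4 C#5 A#4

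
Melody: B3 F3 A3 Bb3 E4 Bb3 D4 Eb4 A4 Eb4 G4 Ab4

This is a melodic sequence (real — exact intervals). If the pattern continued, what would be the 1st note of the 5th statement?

Grouping in 4s, the 1st note of each cell is B3, E4, A4.
Extending up a 4th: D5 → G5.

G5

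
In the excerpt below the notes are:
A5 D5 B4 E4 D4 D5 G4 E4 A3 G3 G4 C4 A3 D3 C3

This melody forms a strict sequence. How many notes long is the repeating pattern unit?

Try groups of 5 (3 cells in 15 notes):
A5 D5 B4 E4 D4 | D5 G4 E4 A3 G3 | G4 C4 A3 D3 C3
That's a consistent down a 5th shift per cell, and no other grouping gives one.

5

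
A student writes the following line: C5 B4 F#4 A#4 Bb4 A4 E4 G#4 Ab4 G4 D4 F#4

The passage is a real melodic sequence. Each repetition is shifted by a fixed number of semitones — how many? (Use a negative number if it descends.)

Taking 4-note groups, the heads are C5, Bb4, Ab4: the pattern moves down a 2nd.
Counting half-steps from C5 to Bb4: -2.

-2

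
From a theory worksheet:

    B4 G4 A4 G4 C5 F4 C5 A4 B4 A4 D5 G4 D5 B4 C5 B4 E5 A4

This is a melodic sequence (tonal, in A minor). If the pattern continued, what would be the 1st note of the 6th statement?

G5

With 6-note cells, note 1 of each statement runs B4, C5, D5.
Each moves up a 2nd. Continuing: E5 → F5 → G5.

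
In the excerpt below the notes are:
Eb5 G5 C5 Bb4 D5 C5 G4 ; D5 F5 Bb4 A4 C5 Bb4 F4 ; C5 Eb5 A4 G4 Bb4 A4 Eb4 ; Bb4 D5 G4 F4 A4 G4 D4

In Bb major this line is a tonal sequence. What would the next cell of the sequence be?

A4 C5 F4 Eb4 G4 F4 C4

Taking 7-note groups, the heads are Eb5, D5, C5, Bb4: the pattern moves down a 2nd.
From A4 the diatonic shape gives A4 C5 F4 Eb4 G4 F4 C4.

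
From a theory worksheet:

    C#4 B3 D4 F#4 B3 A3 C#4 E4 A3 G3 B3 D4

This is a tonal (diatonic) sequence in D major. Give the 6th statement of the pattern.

E3 D3 F#3 A3

Unit = 4 notes; the statements start on C#4, B3, A3, moving down a 2nd each time.
Extending down a 2nd: G3 → F#3 → E3.
From E3 the diatonic shape gives E3 D3 F#3 A3.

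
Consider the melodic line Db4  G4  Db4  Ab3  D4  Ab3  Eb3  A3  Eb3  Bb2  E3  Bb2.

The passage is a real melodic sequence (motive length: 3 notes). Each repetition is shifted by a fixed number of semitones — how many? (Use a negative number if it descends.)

-5

Unit = 3 notes; the statements start on Db4, Ab3, Eb3, Bb2, moving down a 4th each time.
Counting half-steps from Db4 to Ab3: -5.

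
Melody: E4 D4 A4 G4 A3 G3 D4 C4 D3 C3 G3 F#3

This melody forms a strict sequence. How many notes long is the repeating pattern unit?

12 notes total. Splitting into 3 groups of 4:
E4 D4 A4 G4 | A3 G3 D4 C4 | D3 C3 G3 F#3
That's a consistent down a 5th shift per cell, and no other grouping gives one.

4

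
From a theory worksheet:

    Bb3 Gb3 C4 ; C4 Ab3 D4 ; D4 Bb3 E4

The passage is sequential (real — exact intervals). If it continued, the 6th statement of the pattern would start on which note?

Taking 3-note groups, the heads are Bb3, C4, D4: the pattern moves up a 2nd.
Continuing: E4 → F#4 → G#4. Statement 6 starts on G#4.

G#4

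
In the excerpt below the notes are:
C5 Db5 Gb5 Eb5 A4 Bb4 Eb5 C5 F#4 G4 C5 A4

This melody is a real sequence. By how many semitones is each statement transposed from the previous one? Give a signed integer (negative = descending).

Taking 4-note groups, the heads are C5, A4, F#4: the pattern moves down a 3rd.
C5→A4 is 69 − 72 = -3 semitones.

-3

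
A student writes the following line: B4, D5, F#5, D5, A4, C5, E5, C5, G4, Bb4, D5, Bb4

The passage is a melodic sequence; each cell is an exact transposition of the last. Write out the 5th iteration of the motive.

The 4-note cells begin on B4, A4, G4 — each down a 2nd from the last.
Continuing the starts: F4 → Eb4.
Statement 5 starts on Eb4 and keeps the same exact contour: Eb4 Gb4 Bb4 Gb4.

Eb4 Gb4 Bb4 Gb4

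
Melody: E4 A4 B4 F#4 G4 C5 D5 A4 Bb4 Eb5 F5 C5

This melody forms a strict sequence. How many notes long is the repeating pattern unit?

There are 12 notes; a 4-note unit gives 3 cells:
E4 A4 B4 F#4 | G4 C5 D5 A4 | Bb4 Eb5 F5 C5
Every group is a transposition up a 3rd of the one before; no shorter unit works.

4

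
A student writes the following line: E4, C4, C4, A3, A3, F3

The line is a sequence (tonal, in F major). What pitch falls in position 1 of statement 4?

With 2-note cells, note 1 of each statement runs E4, C4, A3.
Each moves down a 3rd; the next is F3.

F3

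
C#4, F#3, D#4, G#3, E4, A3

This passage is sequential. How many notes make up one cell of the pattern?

2

6 notes total. Splitting into 3 groups of 2:
C#4 F#3 | D#4 G#3 | E4 A3
Each cell is the previous one up a 2nd — so the unit is 2 notes.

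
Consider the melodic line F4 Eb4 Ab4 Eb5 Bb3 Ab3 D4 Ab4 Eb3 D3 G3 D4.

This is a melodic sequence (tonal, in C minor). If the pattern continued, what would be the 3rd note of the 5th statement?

With 4-note cells, note 3 of each statement runs Ab4, D4, G3.
Each moves down a 5th. Continuing: C3 → F2.

F2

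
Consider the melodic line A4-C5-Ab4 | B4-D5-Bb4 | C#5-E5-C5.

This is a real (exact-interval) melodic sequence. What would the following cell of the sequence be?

Unit = 3 notes; the statements start on A4, B4, C#5, moving up a 2nd each time.
So cell 4 is D#5 F#5 D5.

D#5 F#5 D5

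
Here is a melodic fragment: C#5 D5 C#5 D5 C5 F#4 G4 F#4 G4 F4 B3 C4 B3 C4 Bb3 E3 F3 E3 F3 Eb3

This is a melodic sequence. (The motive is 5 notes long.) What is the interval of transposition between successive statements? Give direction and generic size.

Unit = 5 notes; the statements start on C#5, F#4, B3, E3, moving down a 5th each time.
From C#5 to F#4: down a 5th.

down a 5th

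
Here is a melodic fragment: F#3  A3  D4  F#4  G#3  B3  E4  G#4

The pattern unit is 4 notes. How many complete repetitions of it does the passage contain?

8 notes in groups of 4 gives 8/4 = 2 statements.
Starts: F#3, G#3 — each up a 2nd.

2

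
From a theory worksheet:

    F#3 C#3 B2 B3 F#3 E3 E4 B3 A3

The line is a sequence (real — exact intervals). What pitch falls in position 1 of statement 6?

With 3-note cells, note 1 of each statement runs F#3, B3, E4.
Each moves up a 4th. Continuing: A4 → D5 → G5.

G5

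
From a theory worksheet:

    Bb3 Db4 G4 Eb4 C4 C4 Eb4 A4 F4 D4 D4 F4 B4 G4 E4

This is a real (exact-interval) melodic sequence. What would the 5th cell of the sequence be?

F#4 A4 D#5 B4 G#4

The 5-note cells begin on Bb3, C4, D4 — each up a 2nd from the last.
Carrying on: E4 → F#4.
So cell 5 is F#4 A4 D#5 B4 G#4.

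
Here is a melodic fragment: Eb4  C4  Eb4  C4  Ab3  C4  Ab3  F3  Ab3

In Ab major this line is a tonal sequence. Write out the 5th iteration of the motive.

Db3 Bb2 Db3

Taking 3-note groups, the heads are Eb4, C4, Ab3: the pattern moves down a 3rd.
Continuing the starts: F3 → Db3.
So cell 5 is Db3 Bb2 Db3.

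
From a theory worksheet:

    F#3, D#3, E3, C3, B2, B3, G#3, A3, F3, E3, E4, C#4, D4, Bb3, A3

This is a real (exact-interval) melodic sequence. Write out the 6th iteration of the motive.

Taking 5-note groups, the heads are F#3, B3, E4: the pattern moves up a 4th.
Extending up a 4th: A4 → D5 → G5.
From G5 the exact shape gives G5 E5 F5 Db5 C5.

G5 E5 F5 Db5 C5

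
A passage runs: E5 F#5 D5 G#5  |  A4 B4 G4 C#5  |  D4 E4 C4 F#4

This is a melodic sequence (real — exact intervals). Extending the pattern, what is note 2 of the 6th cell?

The unit is 4 notes. Position-2 pitches of the 3 shown cells: F#5, B4, E4.
Each moves down a 5th. Continuing: A3 → D3 → G2.

G2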